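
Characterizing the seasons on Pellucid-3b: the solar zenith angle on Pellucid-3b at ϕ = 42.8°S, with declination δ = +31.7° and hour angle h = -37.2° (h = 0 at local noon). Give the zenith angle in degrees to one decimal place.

θ_z = 81.9°

cos θ_z = sin ϕ sin δ + cos ϕ cos δ cos h = -0.357027 + 0.497246 = 0.140219.
θ_z = arccos(0.140219) = 81.9°.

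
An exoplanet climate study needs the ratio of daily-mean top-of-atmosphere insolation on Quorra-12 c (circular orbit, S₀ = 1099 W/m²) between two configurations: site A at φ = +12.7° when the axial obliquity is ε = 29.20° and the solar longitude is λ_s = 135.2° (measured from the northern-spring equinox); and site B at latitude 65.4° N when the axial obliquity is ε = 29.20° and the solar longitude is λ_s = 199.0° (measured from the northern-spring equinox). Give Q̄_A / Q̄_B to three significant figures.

Q̄_A / Q̄_B ≈ 4.95

— Configuration A (φ=+12.7°):
Solar declination: sin δ = sin ε · sin λ_s = sin 29.20° × sin 135.2° = 0.34376, so δ = +20.106°.
cos H₀ = −tan(+12.7°) tan(+20.106°) = -0.0825, H₀ = 1.6534 rad.
Bracket: H₀ sin φ sin δ + cos φ cos δ sin H₀ = 1.6534×0.21985×0.34376 + 0.97553×0.93906×0.99659 = 0.124957 + 0.912957 = 1.037914.
Q̄ = (S₀/π) × [bracket] = (1099/π) × 1.037914 = 363.09 W/m².
— Configuration B (φ=+65.4°):
Solar declination: sin δ = sin ε · sin λ_s = sin 29.20° × sin 199.0° = -0.15883, so δ = -9.139°.
cos H₀ = −tan(+65.4°) tan(-9.139°) = 0.3514, H₀ = 1.2118 rad.
Bracket: H₀ sin φ sin δ + cos φ cos δ sin H₀ = 1.2118×0.90924×-0.15883 + 0.41628×0.98731×0.93623 = -0.175002 + 0.384788 = 0.209786.
Q̄ = (S₀/π) × [bracket] = (1099/π) × 0.209786 = 73.388 W/m².
Ratio Q̄_A / Q̄_B = 363.09 / 73.388 = 4.948.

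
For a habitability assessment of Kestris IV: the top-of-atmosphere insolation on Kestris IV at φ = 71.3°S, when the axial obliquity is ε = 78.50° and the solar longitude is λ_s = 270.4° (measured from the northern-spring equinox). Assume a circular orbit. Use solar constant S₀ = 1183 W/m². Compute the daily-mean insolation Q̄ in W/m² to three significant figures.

Q̄ ≈ 1.10e+03 W/m²

Solar declination: sin δ = sin ε · sin λ_s = sin 78.50° × sin 270.4° = -0.97990, so δ = -78.493°.
cos H₀ = −tan(-71.3°) tan(-78.493°) = -14.5123 ≤ −1 ⇒ polar day, H₀ = π.
Bracket: H₀ sin φ sin δ + cos φ cos δ sin H₀ = 3.1416×-0.94721×-0.97990 + 0.32061×0.19949×0.00000 = 2.915942 + 0.000000 = 2.915942.
Q̄ = (S₀/π) × [bracket] = (1183/π) × 2.915942 = 1098 W/m².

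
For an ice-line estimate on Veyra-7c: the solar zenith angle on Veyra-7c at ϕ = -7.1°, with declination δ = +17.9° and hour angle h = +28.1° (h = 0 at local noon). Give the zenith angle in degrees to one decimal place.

θ_z = 37.3°

cos θ_z = sin ϕ sin δ + cos ϕ cos δ cos h = -0.037990 + 0.832990 = 0.795000.
θ_z = arccos(0.795000) = 37.3°.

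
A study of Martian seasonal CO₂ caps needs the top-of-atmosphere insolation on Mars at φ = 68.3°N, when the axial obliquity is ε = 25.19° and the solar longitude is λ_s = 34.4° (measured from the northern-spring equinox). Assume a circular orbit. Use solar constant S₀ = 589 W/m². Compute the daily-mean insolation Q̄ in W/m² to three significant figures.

Solar declination: sin δ = sin ε · sin λ_s = sin 25.19° × sin 34.4° = 0.24046, so δ = +13.914°.
cos H₀ = −tan(+68.3°) tan(+13.914°) = -0.6225, H₀ = 2.2428 rad.
Bracket: H₀ sin φ sin δ + cos φ cos δ sin H₀ = 2.2428×0.92913×0.24046 + 0.36975×0.97066×0.78260 = 0.501083 + 0.280876 = 0.781959.
Q̄ = (S₀/π) × [bracket] = (589/π) × 0.781959 = 146.6 W/m².

Q̄ ≈ 147 W/m²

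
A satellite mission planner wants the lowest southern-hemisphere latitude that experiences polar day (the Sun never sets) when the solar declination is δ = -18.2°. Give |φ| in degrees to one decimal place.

Polar day requires cos H₀ = −tan φ tan δ ≤ −1, i.e. tan φ tan δ ≥ 1.
The boundary is |tan φ| · |tan δ| = 1, so |φ| = 90° − |δ| = 90° − 18.2° = 71.8° in the southern hemisphere.

|φ| = 71.8°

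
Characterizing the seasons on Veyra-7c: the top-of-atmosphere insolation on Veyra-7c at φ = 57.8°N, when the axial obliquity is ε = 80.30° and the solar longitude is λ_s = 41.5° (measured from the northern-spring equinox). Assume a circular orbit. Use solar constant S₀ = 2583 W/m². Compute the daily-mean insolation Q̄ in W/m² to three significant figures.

Solar declination: sin δ = sin ε · sin λ_s = sin 80.30° × sin 41.5° = 0.65315, so δ = +40.779°.
cos H₀ = −tan(+57.8°) tan(+40.779°) = -1.3697 ≤ −1 ⇒ polar day, H₀ = π.
Bracket: H₀ sin φ sin δ + cos φ cos δ sin H₀ = 3.1416×0.84619×0.65315 + 0.53288×0.75723×0.00000 = 1.736328 + 0.000000 = 1.736328.
Q̄ = (S₀/π) × [bracket] = (2583/π) × 1.736328 = 1428 W/m².

Q̄ ≈ 1.43e+03 W/m²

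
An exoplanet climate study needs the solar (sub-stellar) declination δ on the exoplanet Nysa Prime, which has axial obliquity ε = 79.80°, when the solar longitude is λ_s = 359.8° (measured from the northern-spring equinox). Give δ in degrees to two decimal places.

δ = -0.20°

sin δ = sin ε · sin λ_s = sin 79.80° × sin 359.8° = -0.003435.
δ = arcsin(-0.003435) = -0.20°.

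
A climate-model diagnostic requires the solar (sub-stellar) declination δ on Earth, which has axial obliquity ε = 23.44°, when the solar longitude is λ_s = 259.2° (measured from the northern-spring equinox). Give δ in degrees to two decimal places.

δ = -23.00°

sin δ = sin ε · sin λ_s = sin 23.44° × sin 259.2° = -0.390743.
δ = arcsin(-0.390743) = -23.00°.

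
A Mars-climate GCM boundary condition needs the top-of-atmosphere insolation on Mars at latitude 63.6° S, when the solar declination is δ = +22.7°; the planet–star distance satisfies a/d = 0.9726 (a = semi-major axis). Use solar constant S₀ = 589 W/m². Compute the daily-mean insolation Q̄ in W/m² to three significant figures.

cos H₀ = −tan(-63.6°) tan(+22.700°) = 0.8427, H₀ = 0.5686 rad.
Bracket: H₀ sin φ sin δ + cos φ cos δ sin H₀ = 0.5686×-0.89571×0.38591 + 0.44464×0.92254×0.53842 = -0.196544 + 0.220859 = 0.024315.
Inverse-square distance factor (a/d)² = 0.9726² = 0.945951.
Q̄ = (S₀/π) × 0.945951 × [bracket] = (589/π) × 0.945951 × 0.024315 = 4.312 W/m².

Q̄ ≈ 4.31 W/m²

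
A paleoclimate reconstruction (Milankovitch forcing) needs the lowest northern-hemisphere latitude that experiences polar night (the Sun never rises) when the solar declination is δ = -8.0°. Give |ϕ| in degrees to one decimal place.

Polar night requires cos h₀ = −tan ϕ tan δ ≥ 1, i.e. tan ϕ tan δ ≤ −1.
The boundary is |tan ϕ| · |tan δ| = 1, so |ϕ| = 90° − |δ| = 90° − 8.0° = 82.0° in the northern hemisphere.

|ϕ| = 82.0°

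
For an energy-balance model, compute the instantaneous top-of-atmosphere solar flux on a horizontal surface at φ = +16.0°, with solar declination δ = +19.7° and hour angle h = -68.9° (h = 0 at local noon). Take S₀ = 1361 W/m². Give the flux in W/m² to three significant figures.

cos θ_z = sin φ sin δ + cos φ cos δ cos h = 0.092916 + 0.325797 = 0.418713.
Flux = S₀ · cos θ_z = 1361 × 0.418713 = 569.9 W/m².

570 W/m²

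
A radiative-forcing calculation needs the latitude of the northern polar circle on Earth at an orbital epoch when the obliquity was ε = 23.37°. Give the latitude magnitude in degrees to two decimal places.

66.63°

The polar circle is the lowest latitude that experiences at least one full rotation of continuous daylight at the northern-summer solstice; it lies at |ϕ| = 90° − ε = 90° − 23.37° = 66.63°.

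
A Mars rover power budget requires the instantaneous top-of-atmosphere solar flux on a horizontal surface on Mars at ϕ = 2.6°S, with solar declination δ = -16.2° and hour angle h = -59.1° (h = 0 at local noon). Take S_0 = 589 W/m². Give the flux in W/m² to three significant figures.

298 W/m²

cos θ_z = sin ϕ sin δ + cos ϕ cos δ cos h = 0.012656 + 0.492643 = 0.505299.
Flux = S_0 · cos θ_z = 589 × 0.505299 = 297.6 W/m².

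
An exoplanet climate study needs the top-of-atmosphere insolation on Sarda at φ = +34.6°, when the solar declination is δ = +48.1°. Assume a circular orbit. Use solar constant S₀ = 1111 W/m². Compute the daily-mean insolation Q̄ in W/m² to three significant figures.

Q̄ ≈ 490 W/m²

cos H₀ = −tan(+34.6°) tan(+48.100°) = -0.7689, H₀ = 2.4478 rad.
Bracket: H₀ sin φ sin δ + cos φ cos δ sin H₀ = 2.4478×0.56784×0.74431 + 0.82314×0.66783×0.63942 = 1.034560 + 0.351500 = 1.386060.
Q̄ = (S₀/π) × [bracket] = (1111/π) × 1.386060 = 490.2 W/m².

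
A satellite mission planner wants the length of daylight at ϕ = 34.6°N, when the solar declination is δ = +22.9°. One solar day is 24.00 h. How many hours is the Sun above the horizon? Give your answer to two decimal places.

cos h₀ = −tan ϕ · tan δ = −tan(+34.6°) × tan(+22.900°) = -0.2914, so h₀ = 1.8665 rad = 106.94°.
Daylight = 2h₀/(2π) × 24.00 h = (1.8665/π) × 24.00 = 14.26 h.

14.26 h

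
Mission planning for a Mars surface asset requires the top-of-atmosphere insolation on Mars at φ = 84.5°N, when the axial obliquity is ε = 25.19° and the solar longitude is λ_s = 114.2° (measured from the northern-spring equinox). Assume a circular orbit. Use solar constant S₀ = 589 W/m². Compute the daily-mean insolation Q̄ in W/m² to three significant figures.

Q̄ ≈ 228 W/m²

Solar declination: sin δ = sin ε · sin λ_s = sin 25.19° × sin 114.2° = 0.38822, so δ = +22.844°.
cos H₀ = −tan(+84.5°) tan(+22.844°) = -4.3749 ≤ −1 ⇒ polar day, H₀ = π.
Bracket: H₀ sin φ sin δ + cos φ cos δ sin H₀ = 3.1416×0.99540×0.38822 + 0.09585×0.92157×0.00000 = 1.214022 + 0.000000 = 1.214022.
Q̄ = (S₀/π) × [bracket] = (589/π) × 1.214022 = 227.6 W/m².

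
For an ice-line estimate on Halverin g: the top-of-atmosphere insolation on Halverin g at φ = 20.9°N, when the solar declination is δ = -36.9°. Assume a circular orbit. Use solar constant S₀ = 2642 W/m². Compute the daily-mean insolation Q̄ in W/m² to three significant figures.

Q̄ ≈ 371 W/m²

cos H₀ = −tan(+20.9°) tan(-36.900°) = 0.2867, H₀ = 1.2800 rad.
Bracket: H₀ sin φ sin δ + cos φ cos δ sin H₀ = 1.2800×0.35674×-0.60042 + 0.93420×0.79968×0.95802 = -0.274168 + 0.715699 = 0.441531.
Q̄ = (S₀/π) × [bracket] = (2642/π) × 0.441531 = 371.3 W/m².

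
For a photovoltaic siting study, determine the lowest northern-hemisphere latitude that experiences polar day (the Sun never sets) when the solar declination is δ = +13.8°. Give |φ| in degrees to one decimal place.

|φ| = 76.2°

Polar day requires cos H₀ = −tan φ tan δ ≤ −1, i.e. tan φ tan δ ≥ 1.
The boundary is |tan φ| · |tan δ| = 1, so |φ| = 90° − |δ| = 90° − 13.8° = 76.2° in the northern hemisphere.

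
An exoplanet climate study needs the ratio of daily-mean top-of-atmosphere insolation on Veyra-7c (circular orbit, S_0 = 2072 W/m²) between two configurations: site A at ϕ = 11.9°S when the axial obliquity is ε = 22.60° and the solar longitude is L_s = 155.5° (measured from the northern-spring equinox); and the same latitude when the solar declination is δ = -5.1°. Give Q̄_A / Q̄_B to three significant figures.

Q̄_A / Q̄_B ≈ 0.912

— Configuration A (ϕ=-11.9°):
Solar declination: sin δ = sin ε · sin L_s = sin 22.60° × sin 155.5° = 0.15936, so δ = +9.170°.
cos h₀ = −tan(-11.9°) tan(+9.170°) = 0.0340, h₀ = 1.5368 rad.
Bracket: h₀ sin ϕ sin δ + cos ϕ cos δ sin h₀ = 1.5368×-0.20620×0.15936 + 0.97851×0.98722×0.99942 = -0.050499 + 0.965444 = 0.914945.
Q̄ = (S_0/π) × [bracket] = (2072/π) × 0.914945 = 603.44 W/m².
— Configuration B (ϕ=-11.9°):
cos h₀ = −tan(-11.9°) tan(-5.100°) = -0.0188, h₀ = 1.5896 rad.
Bracket: h₀ sin ϕ sin δ + cos ϕ cos δ sin h₀ = 1.5896×-0.20620×-0.08889 + 0.97851×0.99604×0.99982 = 0.029136 + 0.974460 = 1.003596.
Q̄ = (S_0/π) × [bracket] = (2072/π) × 1.003596 = 661.91 W/m².
Ratio Q̄_A / Q̄_B = 603.44 / 661.91 = 0.9117.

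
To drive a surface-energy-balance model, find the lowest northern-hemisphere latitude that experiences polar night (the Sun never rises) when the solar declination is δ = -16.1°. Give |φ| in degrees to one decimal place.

|φ| = 73.9°

Polar night requires cos H₀ = −tan φ tan δ ≥ 1, i.e. tan φ tan δ ≤ −1.
The boundary is |tan φ| · |tan δ| = 1, so |φ| = 90° − |δ| = 90° − 16.1° = 73.9° in the northern hemisphere.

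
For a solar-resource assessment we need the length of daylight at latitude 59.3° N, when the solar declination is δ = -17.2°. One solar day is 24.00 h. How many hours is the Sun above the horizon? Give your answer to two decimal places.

7.81 h

cos H₀ = −tan φ · tan δ = −tan(+59.3°) × tan(-17.200°) = 0.5213, so H₀ = 1.0224 rad = 58.58°.
Daylight = 2H₀/(2π) × 24.00 h = (1.0224/π) × 24.00 = 7.81 h.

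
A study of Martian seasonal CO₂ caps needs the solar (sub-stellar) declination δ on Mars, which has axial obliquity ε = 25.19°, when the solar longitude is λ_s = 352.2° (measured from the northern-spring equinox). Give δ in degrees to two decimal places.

δ = -3.31°

sin δ = sin ε · sin λ_s = sin 25.19° × sin 352.2° = -0.057763.
δ = arcsin(-0.057763) = -3.31°.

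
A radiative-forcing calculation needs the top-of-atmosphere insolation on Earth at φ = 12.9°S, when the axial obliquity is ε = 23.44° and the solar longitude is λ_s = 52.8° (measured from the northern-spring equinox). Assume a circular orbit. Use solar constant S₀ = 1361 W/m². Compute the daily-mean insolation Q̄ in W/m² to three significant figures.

Solar declination: sin δ = sin ε · sin λ_s = sin 23.44° × sin 52.8° = 0.31685, so δ = +18.473°.
cos H₀ = −tan(-12.9°) tan(+18.473°) = 0.0765, H₀ = 1.4942 rad.
Bracket: H₀ sin φ sin δ + cos φ cos δ sin H₀ = 1.4942×-0.22325×0.31685 + 0.97476×0.94848×0.99707 = -0.105695 + 0.921831 = 0.816136.
Q̄ = (S₀/π) × [bracket] = (1361/π) × 0.816136 = 353.6 W/m².

Q̄ ≈ 354 W/m²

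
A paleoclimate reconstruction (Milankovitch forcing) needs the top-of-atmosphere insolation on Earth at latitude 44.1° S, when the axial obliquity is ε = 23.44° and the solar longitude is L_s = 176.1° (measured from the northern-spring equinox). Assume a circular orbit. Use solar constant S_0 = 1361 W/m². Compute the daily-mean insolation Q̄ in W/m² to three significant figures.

Solar declination: sin δ = sin ε · sin L_s = sin 23.44° × sin 176.1° = 0.02706, so δ = +1.550°.
cos h₀ = −tan(-44.1°) tan(+1.550°) = 0.0262, h₀ = 1.5446 rad.
Bracket: h₀ sin ϕ sin δ + cos ϕ cos δ sin h₀ = 1.5446×-0.69591×0.02706 + 0.71813×0.99963×0.99966 = -0.029087 + 0.717620 = 0.688533.
Q̄ = (S_0/π) × [bracket] = (1361/π) × 0.688533 = 298.3 W/m².

Q̄ ≈ 298 W/m²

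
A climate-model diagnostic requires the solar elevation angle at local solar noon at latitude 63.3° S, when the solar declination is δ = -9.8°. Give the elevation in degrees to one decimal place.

At local noon the hour angle is zero, so the zenith angle equals |ϕ − δ| = |-63.3° − (-9.800°)| = 53.500°.
Elevation = 90° − 53.500° = 36.5°.

36.5°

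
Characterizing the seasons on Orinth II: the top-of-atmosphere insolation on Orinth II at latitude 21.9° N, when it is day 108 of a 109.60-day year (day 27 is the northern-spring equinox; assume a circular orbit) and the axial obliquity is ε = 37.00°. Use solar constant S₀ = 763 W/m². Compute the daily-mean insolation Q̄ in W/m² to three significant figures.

Solar longitude: λ_s = 360° × (108 − 27)/109.60 = 266.058°.
sin δ = sin 37.00° × sin 266.058° = -0.60039, so δ = -36.898°.
cos H₀ = −tan(+21.9°) tan(-36.898°) = 0.3018, H₀ = 1.2642 rad.
Bracket: H₀ sin φ sin δ + cos φ cos δ sin H₀ = 1.2642×0.37299×-0.60039 + 0.92784×0.79971×0.95337 = -0.283104 + 0.707403 = 0.424299.
Q̄ = (S₀/π) × [bracket] = (763/π) × 0.424299 = 103.0 W/m².

Q̄ ≈ 103 W/m²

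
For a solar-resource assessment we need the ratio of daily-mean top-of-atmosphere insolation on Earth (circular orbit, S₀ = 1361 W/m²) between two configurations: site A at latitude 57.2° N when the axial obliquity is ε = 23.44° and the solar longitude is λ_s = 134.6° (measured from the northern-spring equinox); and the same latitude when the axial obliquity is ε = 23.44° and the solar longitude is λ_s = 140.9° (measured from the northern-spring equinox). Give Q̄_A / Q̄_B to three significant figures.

— Configuration A (φ=+57.2°):
Solar declination: sin δ = sin ε · sin λ_s = sin 23.44° × sin 134.6° = 0.28324, so δ = +16.453°.
cos H₀ = −tan(+57.2°) tan(+16.453°) = -0.4583, H₀ = 2.0468 rad.
Bracket: H₀ sin φ sin δ + cos φ cos δ sin H₀ = 2.0468×0.84057×0.28324 + 0.54171×0.95905×0.88882 = 0.487308 + 0.461766 = 0.949074.
Q̄ = (S₀/π) × [bracket] = (1361/π) × 0.949074 = 411.16 W/m².
— Configuration B (φ=+57.2°):
Solar declination: sin δ = sin ε · sin λ_s = sin 23.44° × sin 140.9° = 0.25088, so δ = +14.529°.
cos H₀ = −tan(+57.2°) tan(+14.529°) = -0.4021, H₀ = 1.9847 rad.
Bracket: H₀ sin φ sin δ + cos φ cos δ sin H₀ = 1.9847×0.84057×0.25088 + 0.54171×0.96802×0.91558 = 0.418538 + 0.480117 = 0.898655.
Q̄ = (S₀/π) × [bracket] = (1361/π) × 0.898655 = 389.32 W/m².
Ratio Q̄_A / Q̄_B = 411.16 / 389.32 = 1.056.

Q̄_A / Q̄_B ≈ 1.06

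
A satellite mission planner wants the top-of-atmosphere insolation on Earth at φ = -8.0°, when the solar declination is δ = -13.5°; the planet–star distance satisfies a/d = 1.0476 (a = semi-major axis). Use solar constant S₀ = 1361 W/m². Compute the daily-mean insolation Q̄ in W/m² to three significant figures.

Q̄ ≈ 482 W/m²

cos H₀ = −tan(-8.0°) tan(-13.500°) = -0.0337, H₀ = 1.6045 rad.
Bracket: H₀ sin φ sin δ + cos φ cos δ sin H₀ = 1.6045×-0.13917×-0.23345 + 0.99027×0.97237×0.99943 = 0.052129 + 0.962360 = 1.014489.
Inverse-square distance factor (a/d)² = 1.0476² = 1.097466.
Q̄ = (S₀/π) × 1.097466 × [bracket] = (1361/π) × 1.097466 × 1.014489 = 482.3 W/m².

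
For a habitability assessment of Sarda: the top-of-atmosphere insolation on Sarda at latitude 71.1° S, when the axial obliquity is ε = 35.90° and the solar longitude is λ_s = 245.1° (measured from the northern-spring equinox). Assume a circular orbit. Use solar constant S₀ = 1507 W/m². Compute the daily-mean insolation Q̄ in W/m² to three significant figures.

Q̄ ≈ 758 W/m²

Solar declination: sin δ = sin ε · sin λ_s = sin 35.90° × sin 245.1° = -0.53187, so δ = -32.132°.
cos H₀ = −tan(-71.1°) tan(-32.132°) = -1.8344 ≤ −1 ⇒ polar day, H₀ = π.
Bracket: H₀ sin φ sin δ + cos φ cos δ sin H₀ = 3.1416×-0.94609×-0.53187 + 0.32392×0.84683×0.00000 = 1.580843 + 0.000000 = 1.580843.
Q̄ = (S₀/π) × [bracket] = (1507/π) × 1.580843 = 758.3 W/m².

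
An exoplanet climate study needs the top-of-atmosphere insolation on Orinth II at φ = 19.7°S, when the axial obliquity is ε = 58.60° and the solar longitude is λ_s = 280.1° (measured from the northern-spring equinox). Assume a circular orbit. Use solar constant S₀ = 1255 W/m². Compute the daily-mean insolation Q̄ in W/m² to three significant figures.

Solar declination: sin δ = sin ε · sin λ_s = sin 58.60° × sin 280.1° = -0.84032, so δ = -57.174°.
cos H₀ = −tan(-19.7°) tan(-57.174°) = -0.5550, H₀ = 2.1592 rad.
Bracket: H₀ sin φ sin δ + cos φ cos δ sin H₀ = 2.1592×-0.33710×-0.84032 + 0.94147×0.54209×0.83182 = 0.611641 + 0.424529 = 1.036170.
Q̄ = (S₀/π) × [bracket] = (1255/π) × 1.036170 = 413.9 W/m².

Q̄ ≈ 414 W/m²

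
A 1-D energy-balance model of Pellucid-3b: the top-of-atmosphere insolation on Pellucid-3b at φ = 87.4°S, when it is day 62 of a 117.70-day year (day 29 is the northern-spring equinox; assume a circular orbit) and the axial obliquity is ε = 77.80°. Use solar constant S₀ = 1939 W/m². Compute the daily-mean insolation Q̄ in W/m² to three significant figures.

Q̄ ≈ 0.00 W/m²

Solar longitude: λ_s = 360° × (62 − 29)/117.70 = 100.935°.
sin δ = sin 77.80° × sin 100.935° = 0.95967, so δ = +73.672°.
cos H₀ = −tan(-87.4°) tan(+73.672°) = 75.1743 ≥ 1 ⇒ polar night, H₀ = 0 and Q̄ = 0.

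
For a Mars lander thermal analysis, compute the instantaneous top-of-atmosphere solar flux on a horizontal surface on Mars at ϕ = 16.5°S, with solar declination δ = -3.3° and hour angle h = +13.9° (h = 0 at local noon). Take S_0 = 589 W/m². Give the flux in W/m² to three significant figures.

557 W/m²

cos θ_z = sin ϕ sin δ + cos ϕ cos δ cos h = 0.016349 + 0.929199 = 0.945548.
Flux = S_0 · cos θ_z = 589 × 0.945548 = 556.9 W/m².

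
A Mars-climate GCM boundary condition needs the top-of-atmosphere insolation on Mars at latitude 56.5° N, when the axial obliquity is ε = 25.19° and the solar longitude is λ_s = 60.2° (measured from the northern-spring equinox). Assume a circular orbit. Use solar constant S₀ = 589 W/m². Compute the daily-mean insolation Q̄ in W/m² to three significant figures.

Q̄ ≈ 205 W/m²

Solar declination: sin δ = sin ε · sin λ_s = sin 25.19° × sin 60.2° = 0.36934, so δ = +21.675°.
cos H₀ = −tan(+56.5°) tan(+21.675°) = -0.6005, H₀ = 2.2149 rad.
Bracket: H₀ sin φ sin δ + cos φ cos δ sin H₀ = 2.2149×0.83389×0.36934 + 0.55194×0.92929×0.79965 = 0.682165 + 0.410150 = 1.092315.
Q̄ = (S₀/π) × [bracket] = (589/π) × 1.092315 = 204.8 W/m².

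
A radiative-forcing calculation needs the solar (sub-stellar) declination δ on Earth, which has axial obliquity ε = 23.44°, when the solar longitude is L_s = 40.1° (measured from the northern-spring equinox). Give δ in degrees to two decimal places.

sin δ = sin ε · sin L_s = sin 23.44° × sin 40.1° = 0.256225.
δ = arcsin(0.256225) = +14.85°.

δ = +14.85°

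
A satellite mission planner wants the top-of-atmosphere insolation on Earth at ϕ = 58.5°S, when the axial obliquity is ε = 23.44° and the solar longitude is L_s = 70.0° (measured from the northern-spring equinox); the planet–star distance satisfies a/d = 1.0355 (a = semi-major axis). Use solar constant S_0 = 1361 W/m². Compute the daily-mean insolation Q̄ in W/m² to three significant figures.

Solar declination: sin δ = sin ε · sin L_s = sin 23.44° × sin 70.0° = 0.37380, so δ = +21.950°.
cos h₀ = −tan(-58.5°) tan(+21.950°) = 0.6577, h₀ = 0.8531 rad.
Bracket: h₀ sin ϕ sin δ + cos ϕ cos δ sin h₀ = 0.8531×-0.85264×0.37380 + 0.52250×0.92751×0.75332 = -0.271897 + 0.365077 = 0.093180.
Inverse-square distance factor (a/d)² = 1.0355² = 1.072260.
Q̄ = (S_0/π) × 1.072260 × [bracket] = (1361/π) × 1.072260 × 0.093180 = 43.28 W/m².

Q̄ ≈ 43.3 W/m²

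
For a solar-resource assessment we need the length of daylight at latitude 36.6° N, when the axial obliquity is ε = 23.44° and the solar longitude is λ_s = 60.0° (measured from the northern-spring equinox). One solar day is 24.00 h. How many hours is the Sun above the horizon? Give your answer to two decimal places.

14.11 h

Solar declination: sin δ = sin ε · sin λ_s = sin 23.44° × sin 60.0° = 0.34449, so δ = +20.151°.
cos H₀ = −tan φ · tan δ = −tan(+36.6°) × tan(+20.151°) = -0.2725, so H₀ = 1.8468 rad = 105.81°.
Daylight = 2H₀/(2π) × 24.00 h = (1.8468/π) × 24.00 = 14.11 h.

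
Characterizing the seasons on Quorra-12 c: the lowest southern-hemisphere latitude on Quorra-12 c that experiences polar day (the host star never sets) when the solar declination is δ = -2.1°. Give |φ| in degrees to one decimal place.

Polar day requires cos H₀ = −tan φ tan δ ≤ −1, i.e. tan φ tan δ ≥ 1.
The boundary is |tan φ| · |tan δ| = 1, so |φ| = 90° − |δ| = 90° − 2.1° = 87.9° in the southern hemisphere.

|φ| = 87.9°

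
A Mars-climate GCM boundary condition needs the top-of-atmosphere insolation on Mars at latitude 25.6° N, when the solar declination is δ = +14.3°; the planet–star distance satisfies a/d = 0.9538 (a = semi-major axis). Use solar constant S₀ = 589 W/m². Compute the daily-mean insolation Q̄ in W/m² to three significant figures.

Q̄ ≈ 179 W/m²

cos H₀ = −tan(+25.6°) tan(+14.300°) = -0.1221, H₀ = 1.6932 rad.
Bracket: H₀ sin φ sin δ + cos φ cos δ sin H₀ = 1.6932×0.43209×0.24700 + 0.90183×0.96902×0.99251 = 0.180709 + 0.867346 = 1.048055.
Inverse-square distance factor (a/d)² = 0.9538² = 0.909734.
Q̄ = (S₀/π) × 0.909734 × [bracket] = (589/π) × 0.909734 × 1.048055 = 178.8 W/m².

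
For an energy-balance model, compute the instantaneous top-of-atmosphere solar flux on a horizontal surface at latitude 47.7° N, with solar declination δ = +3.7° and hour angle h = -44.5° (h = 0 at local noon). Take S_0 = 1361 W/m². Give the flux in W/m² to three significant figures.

717 W/m²

cos θ_z = sin ϕ sin δ + cos ϕ cos δ cos h = 0.047730 + 0.479026 = 0.526756.
Flux = S_0 · cos θ_z = 1361 × 0.526756 = 716.9 W/m².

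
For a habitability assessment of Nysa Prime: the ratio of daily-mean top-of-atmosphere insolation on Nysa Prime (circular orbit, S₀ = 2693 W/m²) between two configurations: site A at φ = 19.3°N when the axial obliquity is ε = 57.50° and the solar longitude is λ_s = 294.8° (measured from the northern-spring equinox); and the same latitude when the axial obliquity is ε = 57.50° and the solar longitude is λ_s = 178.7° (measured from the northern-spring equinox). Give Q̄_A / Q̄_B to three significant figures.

Q̄_A / Q̄_B ≈ 0.276

— Configuration A (φ=+19.3°):
Solar declination: sin δ = sin ε · sin λ_s = sin 57.50° × sin 294.8° = -0.76561, so δ = -49.961°.
cos H₀ = −tan(+19.3°) tan(-49.961°) = 0.4168, H₀ = 1.1409 rad.
Bracket: H₀ sin φ sin δ + cos φ cos δ sin H₀ = 1.1409×0.33051×-0.76561 + 0.94380×0.64330×0.90901 = -0.288695 + 0.551902 = 0.263207.
Q̄ = (S₀/π) × [bracket] = (2693/π) × 0.263207 = 225.62 W/m².
— Configuration B (φ=+19.3°):
Solar declination: sin δ = sin ε · sin λ_s = sin 57.50° × sin 178.7° = 0.01913, so δ = +1.096°.
cos H₀ = −tan(+19.3°) tan(+1.096°) = -0.0067, H₀ = 1.5775 rad.
Bracket: H₀ sin φ sin δ + cos φ cos δ sin H₀ = 1.5775×0.33051×0.01913 + 0.94380×0.99982×0.99998 = 0.009974 + 0.943611 = 0.953585.
Q̄ = (S₀/π) × [bracket] = (2693/π) × 0.953585 = 817.42 W/m².
Ratio Q̄_A / Q̄_B = 225.62 / 817.42 = 0.2760.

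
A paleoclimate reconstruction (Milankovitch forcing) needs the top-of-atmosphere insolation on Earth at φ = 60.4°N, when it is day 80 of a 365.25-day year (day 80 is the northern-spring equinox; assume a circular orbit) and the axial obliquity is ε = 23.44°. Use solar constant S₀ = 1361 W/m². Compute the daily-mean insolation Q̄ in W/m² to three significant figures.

Q̄ ≈ 214 W/m²

Solar longitude: λ_s = 360° × (80 − 80)/365.25 = 0.000°.
sin δ = sin 23.44° × sin 0.000° = 0.00000, so δ = +0.000°.
cos H₀ = −tan(+60.4°) tan(+0.000°) = -0.0000, H₀ = 1.5708 rad.
Bracket: H₀ sin φ sin δ + cos φ cos δ sin H₀ = 1.5708×0.86949×0.00000 + 0.49394×1.00000×1.00000 = 0.000000 + 0.493940 = 0.493940.
Q̄ = (S₀/π) × [bracket] = (1361/π) × 0.493940 = 214.0 W/m².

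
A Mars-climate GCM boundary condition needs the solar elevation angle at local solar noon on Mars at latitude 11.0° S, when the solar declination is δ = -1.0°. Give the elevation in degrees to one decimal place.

80.0°

At local noon the hour angle is zero, so the zenith angle equals |φ − δ| = |-11.0° − (-1.000°)| = 10.000°.
Elevation = 90° − 10.000° = 80.0°.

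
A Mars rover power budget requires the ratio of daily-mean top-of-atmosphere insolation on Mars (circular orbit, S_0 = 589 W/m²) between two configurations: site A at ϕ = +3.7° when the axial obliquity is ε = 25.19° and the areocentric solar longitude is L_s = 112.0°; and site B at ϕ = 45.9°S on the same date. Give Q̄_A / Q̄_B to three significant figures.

Q̄_A / Q̄_B ≈ 3.71

— Configuration A (ϕ=+3.7°):
sin δ = sin 25.19° × sin 112.0° = 0.39463, so δ = +23.243°.
cos h₀ = −tan(+3.7°) tan(+23.243°) = -0.0278, h₀ = 1.5986 rad.
Bracket: h₀ sin ϕ sin δ + cos ϕ cos δ sin h₀ = 1.5986×0.06453×0.39463 + 0.99792×0.91884×0.99961 = 0.040709 + 0.916571 = 0.957280.
Q̄ = (S_0/π) × [bracket] = (589/π) × 0.957280 = 179.48 W/m².
— Configuration B (ϕ=-45.9°):
cos h₀ = −tan(-45.9°) tan(+23.243°) = 0.4432, h₀ = 1.1116 rad.
Bracket: h₀ sin ϕ sin δ + cos ϕ cos δ sin h₀ = 1.1116×-0.71813×0.39463 + 0.69591×0.91884×0.89643 = -0.315023 + 0.573204 = 0.258181.
Q̄ = (S_0/π) × [bracket] = (589/π) × 0.258181 = 48.405 W/m².
Ratio Q̄_A / Q̄_B = 179.48 / 48.405 = 3.708.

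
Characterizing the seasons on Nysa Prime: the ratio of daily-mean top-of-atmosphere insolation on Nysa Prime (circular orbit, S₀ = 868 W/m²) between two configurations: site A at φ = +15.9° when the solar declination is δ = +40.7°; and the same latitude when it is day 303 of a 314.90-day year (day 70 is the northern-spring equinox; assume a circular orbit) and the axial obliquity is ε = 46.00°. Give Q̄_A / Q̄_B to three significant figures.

Q̄_A / Q̄_B ≈ 2.65

— Configuration A (φ=+15.9°):
cos H₀ = −tan(+15.9°) tan(+40.700°) = -0.2450, H₀ = 1.8183 rad.
Bracket: H₀ sin φ sin δ + cos φ cos δ sin H₀ = 1.8183×0.27396×0.65210 + 0.96174×0.75813×0.96952 = 0.324838 + 0.706900 = 1.031738.
Q̄ = (S₀/π) × [bracket] = (868/π) × 1.031738 = 285.06 W/m².
— Configuration B (φ=+15.9°):
Solar longitude: λ_s = 360° × (303 − 70)/314.90 = 266.370°.
sin δ = sin 46.00° × sin 266.370° = -0.71790, so δ = -45.881°.
cos H₀ = −tan(+15.9°) tan(-45.881°) = 0.2938, H₀ = 1.2726 rad.
Bracket: H₀ sin φ sin δ + cos φ cos δ sin H₀ = 1.2726×0.27396×-0.71790 + 0.96174×0.69615×0.95588 = -0.250290 + 0.639976 = 0.389686.
Q̄ = (S₀/π) × [bracket] = (868/π) × 0.389686 = 107.67 W/m².
Ratio Q̄_A / Q̄_B = 285.06 / 107.67 = 2.648.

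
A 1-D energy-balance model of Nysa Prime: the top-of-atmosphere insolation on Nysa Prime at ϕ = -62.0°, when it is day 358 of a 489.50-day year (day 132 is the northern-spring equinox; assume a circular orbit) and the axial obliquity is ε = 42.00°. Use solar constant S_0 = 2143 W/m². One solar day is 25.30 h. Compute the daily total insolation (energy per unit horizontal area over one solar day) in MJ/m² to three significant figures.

Solar longitude: L_s = 360° × (358 − 132)/489.50 = 166.210°.
sin δ = sin 42.00° × sin 166.210° = 0.15949, so δ = +9.177°.
cos h₀ = −tan(-62.0°) tan(+9.177°) = 0.3039, h₀ = 1.2621 rad.
Bracket: h₀ sin ϕ sin δ + cos ϕ cos δ sin h₀ = 1.2621×-0.88295×0.15949 + 0.46947×0.98720×0.95272 = -0.177731 + 0.441548 = 0.263817.
Q̄ = (S_0/π) × [bracket] = (2143/π) × 0.263817 = 179.96 W/m².
Daily total = Q̄ × 25.30 h × 3600 s/h = 179.96 × 25.30 × 3600 / 10⁶ = 16.39 MJ/m².

16.4 MJ/m²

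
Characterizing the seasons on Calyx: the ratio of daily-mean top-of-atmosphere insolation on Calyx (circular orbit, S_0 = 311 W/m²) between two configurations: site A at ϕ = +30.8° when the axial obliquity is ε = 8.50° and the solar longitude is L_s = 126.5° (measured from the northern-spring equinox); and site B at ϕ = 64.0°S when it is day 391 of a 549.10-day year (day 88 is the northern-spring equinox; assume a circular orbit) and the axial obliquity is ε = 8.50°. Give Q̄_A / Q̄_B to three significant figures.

— Configuration A (ϕ=+30.8°):
Solar declination: sin δ = sin ε · sin L_s = sin 8.50° × sin 126.5° = 0.11882, so δ = +6.824°.
cos h₀ = −tan(+30.8°) tan(+6.824°) = -0.0713, h₀ = 1.6422 rad.
Bracket: h₀ sin ϕ sin δ + cos ϕ cos δ sin h₀ = 1.6422×0.51204×0.11882 + 0.85896×0.99292×0.99745 = 0.099912 + 0.850704 = 0.950616.
Q̄ = (S_0/π) × [bracket] = (311/π) × 0.950616 = 94.106 W/m².
— Configuration B (ϕ=-64.0°):
Solar longitude: L_s = 360° × (391 − 88)/549.10 = 198.652°.
sin δ = sin 8.50° × sin 198.652° = -0.04727, so δ = -2.710°.
cos h₀ = −tan(-64.0°) tan(-2.710°) = -0.0970, h₀ = 1.6680 rad.
Bracket: h₀ sin ϕ sin δ + cos ϕ cos δ sin h₀ = 1.6680×-0.89879×-0.04727 + 0.43837×0.99888×0.99528 = 0.070866 + 0.435812 = 0.506678.
Q̄ = (S_0/π) × [bracket] = (311/π) × 0.506678 = 50.158 W/m².
Ratio Q̄_A / Q̄_B = 94.106 / 50.158 = 1.876.

Q̄_A / Q̄_B ≈ 1.88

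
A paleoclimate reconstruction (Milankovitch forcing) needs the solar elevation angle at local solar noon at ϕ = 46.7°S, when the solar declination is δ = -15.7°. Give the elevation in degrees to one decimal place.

59.0°

At local noon the hour angle is zero, so the zenith angle equals |ϕ − δ| = |-46.7° − (-15.700°)| = 31.000°.
Elevation = 90° − 31.000° = 59.0°.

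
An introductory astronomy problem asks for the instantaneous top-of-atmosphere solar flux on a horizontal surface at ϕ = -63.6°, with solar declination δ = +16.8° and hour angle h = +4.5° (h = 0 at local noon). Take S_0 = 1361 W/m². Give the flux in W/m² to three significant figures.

225 W/m²

cos θ_z = sin ϕ sin δ + cos ϕ cos δ cos h = -0.258889 + 0.424346 = 0.165457.
Flux = S_0 · cos θ_z = 1361 × 0.165457 = 225.2 W/m².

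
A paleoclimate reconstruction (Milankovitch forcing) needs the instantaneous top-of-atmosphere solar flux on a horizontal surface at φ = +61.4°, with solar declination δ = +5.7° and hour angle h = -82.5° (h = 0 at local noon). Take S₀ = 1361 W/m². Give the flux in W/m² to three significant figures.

203 W/m²

cos θ_z = sin φ sin δ + cos φ cos δ cos h = 0.087201 + 0.062173 = 0.149374.
Flux = S₀ · cos θ_z = 1361 × 0.149374 = 203.3 W/m².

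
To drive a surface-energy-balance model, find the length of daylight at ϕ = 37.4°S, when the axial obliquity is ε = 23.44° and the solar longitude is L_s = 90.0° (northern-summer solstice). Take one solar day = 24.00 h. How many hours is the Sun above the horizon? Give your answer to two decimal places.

Solar declination: sin δ = sin ε · sin L_s = sin 23.44° × sin 90.0° = 0.39779, so δ = +23.440°.
cos h₀ = −tan ϕ · tan δ = −tan(-37.4°) × tan(+23.440°) = 0.3315, so h₀ = 1.2329 rad = 70.64°.
Daylight = 2h₀/(2π) × 24.00 h = (1.2329/π) × 24.00 = 9.42 h.

9.42 h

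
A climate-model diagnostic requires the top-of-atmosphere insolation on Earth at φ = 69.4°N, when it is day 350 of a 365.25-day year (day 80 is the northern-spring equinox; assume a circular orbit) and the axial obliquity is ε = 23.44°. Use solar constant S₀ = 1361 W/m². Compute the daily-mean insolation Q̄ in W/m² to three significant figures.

Solar longitude: λ_s = 360° × (350 − 80)/365.25 = 266.119°.
sin δ = sin 23.44° × sin 266.119° = -0.39688, so δ = -23.383°.
cos H₀ = −tan(+69.4°) tan(-23.383°) = 1.1503 ≥ 1 ⇒ polar night, H₀ = 0 and Q̄ = 0.

Q̄ ≈ 0.00 W/m²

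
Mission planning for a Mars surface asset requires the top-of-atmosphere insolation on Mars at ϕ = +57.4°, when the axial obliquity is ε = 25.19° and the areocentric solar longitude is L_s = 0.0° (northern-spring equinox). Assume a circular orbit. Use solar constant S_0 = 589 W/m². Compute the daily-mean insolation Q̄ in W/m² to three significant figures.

Q̄ ≈ 101 W/m²

sin δ = sin 25.19° × sin 0.0° = 0.00000, so δ = +0.000°.
cos h₀ = −tan(+57.4°) tan(+0.000°) = -0.0000, h₀ = 1.5708 rad.
Bracket: h₀ sin ϕ sin δ + cos ϕ cos δ sin h₀ = 1.5708×0.84245×0.00000 + 0.53877×1.00000×1.00000 = 0.000000 + 0.538770 = 0.538770.
Q̄ = (S_0/π) × [bracket] = (589/π) × 0.538770 = 101.0 W/m².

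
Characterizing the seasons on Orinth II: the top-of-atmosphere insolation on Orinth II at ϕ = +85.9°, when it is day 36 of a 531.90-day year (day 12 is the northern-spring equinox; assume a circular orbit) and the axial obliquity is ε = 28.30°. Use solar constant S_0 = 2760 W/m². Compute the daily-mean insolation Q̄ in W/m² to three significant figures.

Solar longitude: L_s = 360° × (36 − 12)/531.90 = 16.244°.
sin δ = sin 28.30° × sin 16.244° = 0.13261, so δ = +7.621°.
cos h₀ = −tan(+85.9°) tan(+7.621°) = -1.8665 ≤ −1 ⇒ polar day, h₀ = π.
Bracket: h₀ sin ϕ sin δ + cos ϕ cos δ sin h₀ = 3.1416×0.99744×0.13261 + 0.07150×0.99117×0.00000 = 0.415541 + 0.000000 = 0.415541.
Q̄ = (S_0/π) × [bracket] = (2760/π) × 0.415541 = 365.1 W/m².

Q̄ ≈ 365 W/m²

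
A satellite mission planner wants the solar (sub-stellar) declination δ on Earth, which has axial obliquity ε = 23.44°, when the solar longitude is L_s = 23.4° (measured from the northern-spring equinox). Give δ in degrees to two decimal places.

δ = +9.09°

sin δ = sin ε · sin L_s = sin 23.44° × sin 23.4° = 0.157981.
δ = arcsin(0.157981) = +9.09°.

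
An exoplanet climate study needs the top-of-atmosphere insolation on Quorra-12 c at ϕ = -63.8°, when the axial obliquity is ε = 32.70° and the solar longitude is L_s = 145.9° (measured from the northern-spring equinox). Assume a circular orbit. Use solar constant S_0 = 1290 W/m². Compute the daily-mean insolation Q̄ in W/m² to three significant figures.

Q̄ ≈ 35.0 W/m²

Solar declination: sin δ = sin ε · sin L_s = sin 32.70° × sin 145.9° = 0.30288, so δ = +17.631°.
cos h₀ = −tan(-63.8°) tan(+17.631°) = 0.6459, h₀ = 0.8686 rad.
Bracket: h₀ sin ϕ sin δ + cos ϕ cos δ sin h₀ = 0.8686×-0.89726×0.30288 + 0.44151×0.95303×0.76345 = -0.236053 + 0.321239 = 0.085186.
Q̄ = (S_0/π) × [bracket] = (1290/π) × 0.085186 = 34.98 W/m².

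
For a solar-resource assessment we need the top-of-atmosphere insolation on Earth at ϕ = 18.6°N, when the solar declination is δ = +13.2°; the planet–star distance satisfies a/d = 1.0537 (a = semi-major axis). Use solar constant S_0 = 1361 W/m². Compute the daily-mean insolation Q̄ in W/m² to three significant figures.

Q̄ ≈ 500 W/m²

cos h₀ = −tan(+18.6°) tan(+13.200°) = -0.0789, h₀ = 1.6498 rad.
Bracket: h₀ sin ϕ sin δ + cos ϕ cos δ sin h₀ = 1.6498×0.31896×0.22835 + 0.94777×0.97358×0.99688 = 0.120162 + 0.919851 = 1.040013.
Inverse-square distance factor (a/d)² = 1.0537² = 1.110284.
Q̄ = (S_0/π) × 1.110284 × [bracket] = (1361/π) × 1.110284 × 1.040013 = 500.2 W/m².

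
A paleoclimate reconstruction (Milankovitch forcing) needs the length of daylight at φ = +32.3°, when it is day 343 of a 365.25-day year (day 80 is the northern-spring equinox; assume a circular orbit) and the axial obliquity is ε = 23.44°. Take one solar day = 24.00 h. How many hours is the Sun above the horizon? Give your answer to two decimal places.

9.92 h

Solar longitude: λ_s = 360° × (343 − 80)/365.25 = 259.220°.
sin δ = sin 23.44° × sin 259.220° = -0.39077, so δ = -23.002°.
cos H₀ = −tan φ · tan δ = −tan(+32.3°) × tan(-23.002°) = 0.2684, so H₀ = 1.2991 rad = 74.43°.
Daylight = 2H₀/(2π) × 24.00 h = (1.2991/π) × 24.00 = 9.92 h.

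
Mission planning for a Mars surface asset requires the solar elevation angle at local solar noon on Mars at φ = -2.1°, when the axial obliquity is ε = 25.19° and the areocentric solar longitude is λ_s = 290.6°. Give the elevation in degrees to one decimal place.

68.6°

sin δ = sin 25.19° × sin 290.6° = -0.39841, so δ = -23.479°.
At local noon the hour angle is zero, so the zenith angle equals |φ − δ| = |-2.1° − (-23.479°)| = 21.379°.
Elevation = 90° − 21.379° = 68.6°.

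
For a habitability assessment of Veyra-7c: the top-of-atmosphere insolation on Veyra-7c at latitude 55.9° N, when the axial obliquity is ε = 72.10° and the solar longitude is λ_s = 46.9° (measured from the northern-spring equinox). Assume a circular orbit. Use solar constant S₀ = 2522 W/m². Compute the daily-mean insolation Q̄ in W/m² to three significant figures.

Solar declination: sin δ = sin ε · sin λ_s = sin 72.10° × sin 46.9° = 0.69482, so δ = +44.013°.
cos H₀ = −tan(+55.9°) tan(+44.013°) = -1.4270 ≤ −1 ⇒ polar day, H₀ = π.
Bracket: H₀ sin φ sin δ + cos φ cos δ sin H₀ = 3.1416×0.82806×0.69482 + 0.56064×0.71919×0.00000 = 1.807528 + 0.000000 = 1.807528.
Q̄ = (S₀/π) × [bracket] = (2522/π) × 1.807528 = 1451 W/m².

Q̄ ≈ 1.45e+03 W/m²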